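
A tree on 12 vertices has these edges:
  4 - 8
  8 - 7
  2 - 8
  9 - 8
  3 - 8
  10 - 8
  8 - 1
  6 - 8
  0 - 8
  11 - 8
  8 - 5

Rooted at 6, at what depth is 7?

2

6 – 8 – 7 — 2 edges.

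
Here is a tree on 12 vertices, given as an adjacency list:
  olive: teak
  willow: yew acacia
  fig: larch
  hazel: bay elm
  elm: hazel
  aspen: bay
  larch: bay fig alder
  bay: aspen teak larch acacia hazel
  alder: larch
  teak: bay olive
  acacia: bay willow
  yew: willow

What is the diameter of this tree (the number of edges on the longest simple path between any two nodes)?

5

BFS from yew reaches elm last, at distance 5; BFS from elm confirms no node is farther.
Path: yew–willow–acacia–bay–hazel–elm.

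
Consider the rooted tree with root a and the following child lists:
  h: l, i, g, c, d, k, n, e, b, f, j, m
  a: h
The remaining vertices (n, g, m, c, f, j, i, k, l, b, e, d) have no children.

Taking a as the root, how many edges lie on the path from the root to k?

2

a → h → k — 2 edges.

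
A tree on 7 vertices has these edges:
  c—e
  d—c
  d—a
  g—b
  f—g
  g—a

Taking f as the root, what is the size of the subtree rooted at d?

3

Descendants of d (including itself): d, c, e. That's 3.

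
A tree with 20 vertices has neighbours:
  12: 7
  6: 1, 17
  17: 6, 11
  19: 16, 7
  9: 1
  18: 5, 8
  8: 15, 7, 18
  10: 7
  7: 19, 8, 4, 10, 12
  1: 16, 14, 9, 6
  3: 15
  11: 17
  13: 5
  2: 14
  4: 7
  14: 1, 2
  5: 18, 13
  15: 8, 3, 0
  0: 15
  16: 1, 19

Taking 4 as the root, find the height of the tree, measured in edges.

7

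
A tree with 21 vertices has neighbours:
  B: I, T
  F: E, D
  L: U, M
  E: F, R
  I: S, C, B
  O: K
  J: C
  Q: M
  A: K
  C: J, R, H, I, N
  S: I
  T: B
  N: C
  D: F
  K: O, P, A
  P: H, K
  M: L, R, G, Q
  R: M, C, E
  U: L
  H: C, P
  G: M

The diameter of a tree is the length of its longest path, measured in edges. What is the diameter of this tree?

BFS from A reaches D last, at distance 8; BFS from D confirms no node is farther.
Path: A–K–P–H–C–R–E–F–D.

8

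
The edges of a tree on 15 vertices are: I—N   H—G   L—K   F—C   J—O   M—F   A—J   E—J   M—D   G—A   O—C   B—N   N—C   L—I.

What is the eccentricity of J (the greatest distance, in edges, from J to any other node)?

Distances from J peak at 6, attained at K.
J-O-C-N-I-L-K

6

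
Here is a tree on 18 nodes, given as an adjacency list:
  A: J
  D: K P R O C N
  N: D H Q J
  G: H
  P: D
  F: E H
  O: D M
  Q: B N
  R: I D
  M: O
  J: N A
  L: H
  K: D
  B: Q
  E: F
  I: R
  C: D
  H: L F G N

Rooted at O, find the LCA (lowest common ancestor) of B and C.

D

Path B→root: B Q N D O; path C→root: C D O.
First common node: D.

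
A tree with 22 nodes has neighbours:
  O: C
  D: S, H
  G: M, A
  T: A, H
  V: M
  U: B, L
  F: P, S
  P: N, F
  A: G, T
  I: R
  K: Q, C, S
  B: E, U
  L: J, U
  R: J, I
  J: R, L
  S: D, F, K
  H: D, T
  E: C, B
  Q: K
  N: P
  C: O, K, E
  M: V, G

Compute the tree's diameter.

A longest path is V – M – G – A – T – H – D – S – K – C – E – B – U – L – J – R – I, with 16 edges.

16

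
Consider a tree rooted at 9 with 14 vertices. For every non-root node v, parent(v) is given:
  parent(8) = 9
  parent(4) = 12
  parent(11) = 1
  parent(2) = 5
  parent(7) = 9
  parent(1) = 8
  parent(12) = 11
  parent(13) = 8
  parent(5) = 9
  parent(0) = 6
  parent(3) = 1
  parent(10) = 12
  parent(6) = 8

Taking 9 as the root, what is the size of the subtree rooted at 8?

Descendants of 8 (including itself): 8, 1, 13, 6, 3, 11, 0, 12, 10, 4. That's 10.

10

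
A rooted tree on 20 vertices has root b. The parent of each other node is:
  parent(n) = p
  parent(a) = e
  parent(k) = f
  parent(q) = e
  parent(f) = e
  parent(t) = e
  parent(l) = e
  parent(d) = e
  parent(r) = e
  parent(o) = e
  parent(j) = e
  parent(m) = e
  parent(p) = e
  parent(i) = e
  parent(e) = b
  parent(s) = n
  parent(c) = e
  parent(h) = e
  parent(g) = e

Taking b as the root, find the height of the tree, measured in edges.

4

The longest root-to-leaf path is b → e → p → n → s (4 edges).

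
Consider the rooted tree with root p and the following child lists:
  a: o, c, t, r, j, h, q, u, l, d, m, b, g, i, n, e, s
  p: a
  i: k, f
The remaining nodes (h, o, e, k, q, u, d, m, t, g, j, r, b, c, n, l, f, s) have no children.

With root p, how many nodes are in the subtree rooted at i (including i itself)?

3

The subtree rooted at i contains: i, f, k — 3 nodes.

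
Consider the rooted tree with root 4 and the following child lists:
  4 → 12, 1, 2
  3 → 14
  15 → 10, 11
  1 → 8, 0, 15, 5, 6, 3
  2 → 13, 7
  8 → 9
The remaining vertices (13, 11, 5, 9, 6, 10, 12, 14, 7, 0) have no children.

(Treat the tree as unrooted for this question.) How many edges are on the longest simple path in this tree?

5

A longest path is 13 - 2 - 4 - 1 - 15 - 11, with 5 edges.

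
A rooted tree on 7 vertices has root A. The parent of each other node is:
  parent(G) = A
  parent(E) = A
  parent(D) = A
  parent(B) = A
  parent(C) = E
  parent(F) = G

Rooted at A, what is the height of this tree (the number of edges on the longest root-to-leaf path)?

A deepest node is C, reached by A – E – C.
That path has 2 edges, so the height is 2.

2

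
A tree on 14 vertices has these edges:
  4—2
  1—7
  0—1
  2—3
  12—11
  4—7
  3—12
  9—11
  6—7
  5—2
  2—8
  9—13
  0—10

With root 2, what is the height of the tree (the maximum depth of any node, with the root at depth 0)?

13 sits deepest: 2-3-12-11-9-13 — 5 edges from the root.

5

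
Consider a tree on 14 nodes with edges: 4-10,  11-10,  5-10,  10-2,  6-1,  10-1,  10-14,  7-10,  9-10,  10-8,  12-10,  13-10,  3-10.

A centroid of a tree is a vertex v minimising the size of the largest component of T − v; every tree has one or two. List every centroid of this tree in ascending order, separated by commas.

Delete 10: the remaining components have sizes 2, 1, 1, 1, 1, 1, 1, 1, 1, 1, 1, 1. Max 2 ≤ 7, so 10 is a centroid.
Every other node leaves some component of size > 7, so the centroid is unique.

10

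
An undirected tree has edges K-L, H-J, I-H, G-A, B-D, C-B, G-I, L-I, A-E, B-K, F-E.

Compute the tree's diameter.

BFS from C reaches F last, at distance 8; BFS from F confirms no node is farther.
Path: C – B – K – L – I – G – A – E – F.

8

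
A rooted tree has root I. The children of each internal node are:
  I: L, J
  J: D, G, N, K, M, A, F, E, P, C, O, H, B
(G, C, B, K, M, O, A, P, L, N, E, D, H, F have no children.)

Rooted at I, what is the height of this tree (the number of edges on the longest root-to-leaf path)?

The longest root-to-leaf path is I-J-C (2 edges).

2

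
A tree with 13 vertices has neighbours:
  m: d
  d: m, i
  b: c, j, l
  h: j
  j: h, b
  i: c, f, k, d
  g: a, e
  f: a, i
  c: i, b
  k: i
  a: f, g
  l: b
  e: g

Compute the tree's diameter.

A longest path is h–j–b–c–i–f–a–g–e, with 8 edges.

8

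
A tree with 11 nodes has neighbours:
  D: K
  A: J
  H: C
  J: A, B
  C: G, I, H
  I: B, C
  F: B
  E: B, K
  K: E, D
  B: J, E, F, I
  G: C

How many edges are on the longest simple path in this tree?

A longest path is D - K - E - B - I - C - G, with 6 edges.

6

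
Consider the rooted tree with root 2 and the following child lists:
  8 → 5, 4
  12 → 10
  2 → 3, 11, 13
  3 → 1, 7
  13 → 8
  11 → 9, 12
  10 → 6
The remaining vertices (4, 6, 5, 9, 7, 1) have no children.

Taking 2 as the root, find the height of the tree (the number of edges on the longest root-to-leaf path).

The longest root-to-leaf path is 2-11-12-10-6 (4 edges).

4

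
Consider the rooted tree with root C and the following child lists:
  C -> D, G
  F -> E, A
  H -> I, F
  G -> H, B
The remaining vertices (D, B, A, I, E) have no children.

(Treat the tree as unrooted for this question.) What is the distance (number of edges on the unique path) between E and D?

5

E - F - H - G - C - D: 5 edges.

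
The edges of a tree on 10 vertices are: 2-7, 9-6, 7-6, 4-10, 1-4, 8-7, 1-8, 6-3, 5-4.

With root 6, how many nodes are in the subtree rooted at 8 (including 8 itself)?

8's subtree: {8, 1, 4, 5, 10}, size 5.

5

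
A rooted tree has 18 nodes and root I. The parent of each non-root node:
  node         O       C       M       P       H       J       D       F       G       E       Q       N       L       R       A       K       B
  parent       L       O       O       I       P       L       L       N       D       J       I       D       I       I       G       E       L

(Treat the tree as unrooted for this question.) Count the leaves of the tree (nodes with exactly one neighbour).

The leaves are A, B, C, F, H, K, M, Q, R.
That is 9 leaves.

9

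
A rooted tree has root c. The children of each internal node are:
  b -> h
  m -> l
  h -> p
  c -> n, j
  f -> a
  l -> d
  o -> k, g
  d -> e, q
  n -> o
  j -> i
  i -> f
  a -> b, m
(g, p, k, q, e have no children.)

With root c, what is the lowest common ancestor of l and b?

Ancestors of l (toward the root): l, m, a, f, i, j, c.
Ancestors of b: b, a, f, i, j, c.
The deepest node appearing in both lists is a.

a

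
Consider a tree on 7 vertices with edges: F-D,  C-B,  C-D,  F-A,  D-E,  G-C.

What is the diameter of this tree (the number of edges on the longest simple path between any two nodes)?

4

Starting from A, a farthest node is B at distance 4.
One longest path: A–F–D–C–B.
So the diameter is 4.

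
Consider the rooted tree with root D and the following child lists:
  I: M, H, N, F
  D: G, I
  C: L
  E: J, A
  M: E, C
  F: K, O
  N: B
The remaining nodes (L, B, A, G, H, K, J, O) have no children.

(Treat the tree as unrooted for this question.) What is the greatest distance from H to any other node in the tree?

4

A farthest node from H is J (L, A also at distance 4).
The path H-I-M-E-J has 4 edges.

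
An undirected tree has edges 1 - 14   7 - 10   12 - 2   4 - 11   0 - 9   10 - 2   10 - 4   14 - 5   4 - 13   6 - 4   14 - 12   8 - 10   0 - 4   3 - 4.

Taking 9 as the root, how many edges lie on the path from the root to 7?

4

Path from 9 to 7: 9 → 0 → 4 → 10 → 7, which has 4 edges.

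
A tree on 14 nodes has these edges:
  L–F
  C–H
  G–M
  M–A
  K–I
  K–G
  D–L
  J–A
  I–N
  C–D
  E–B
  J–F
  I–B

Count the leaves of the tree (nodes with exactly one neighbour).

3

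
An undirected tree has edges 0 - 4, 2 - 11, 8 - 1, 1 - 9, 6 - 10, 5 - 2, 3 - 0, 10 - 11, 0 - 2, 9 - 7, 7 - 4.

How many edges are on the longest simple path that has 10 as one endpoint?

8

The node farthest from 10 is 8, via 10 – 11 – 2 – 0 – 4 – 7 – 9 – 1 – 8 — 8 edges.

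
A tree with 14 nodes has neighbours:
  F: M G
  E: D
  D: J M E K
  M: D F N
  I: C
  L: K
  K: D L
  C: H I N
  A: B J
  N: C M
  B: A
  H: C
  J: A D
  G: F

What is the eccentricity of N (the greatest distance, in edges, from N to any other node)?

A farthest node from N is B.
The path N–M–D–J–A–B has 5 edges.

5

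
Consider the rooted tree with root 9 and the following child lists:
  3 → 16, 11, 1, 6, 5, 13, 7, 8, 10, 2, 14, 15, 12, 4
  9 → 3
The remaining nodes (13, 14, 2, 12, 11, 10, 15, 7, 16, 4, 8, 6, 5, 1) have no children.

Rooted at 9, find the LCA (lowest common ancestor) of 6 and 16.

3

Path 6→root: 6 3 9; path 16→root: 16 3 9.
First common node: 3.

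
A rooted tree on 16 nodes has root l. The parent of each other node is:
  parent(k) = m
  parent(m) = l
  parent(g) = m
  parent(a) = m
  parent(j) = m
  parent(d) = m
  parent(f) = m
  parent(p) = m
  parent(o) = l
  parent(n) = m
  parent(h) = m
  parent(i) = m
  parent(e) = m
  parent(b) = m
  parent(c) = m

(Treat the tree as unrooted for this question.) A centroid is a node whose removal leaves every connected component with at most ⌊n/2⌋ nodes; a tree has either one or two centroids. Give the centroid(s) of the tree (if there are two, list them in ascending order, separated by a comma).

m

Delete m: the remaining components have sizes 2, 1, 1, 1, 1, 1, 1, 1, 1, 1, 1, 1, 1, 1. Max 2 ≤ 8, so m is a centroid.
Every other node leaves some component of size > 8, so the centroid is unique.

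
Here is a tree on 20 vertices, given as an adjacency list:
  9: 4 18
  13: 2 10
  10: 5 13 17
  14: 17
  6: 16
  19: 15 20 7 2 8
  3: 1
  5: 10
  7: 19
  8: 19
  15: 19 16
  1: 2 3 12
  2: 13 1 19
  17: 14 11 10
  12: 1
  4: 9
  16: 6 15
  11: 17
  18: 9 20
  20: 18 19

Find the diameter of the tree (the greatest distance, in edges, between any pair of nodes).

9

A longest path is 4 - 9 - 18 - 20 - 19 - 2 - 13 - 10 - 17 - 14, with 9 edges.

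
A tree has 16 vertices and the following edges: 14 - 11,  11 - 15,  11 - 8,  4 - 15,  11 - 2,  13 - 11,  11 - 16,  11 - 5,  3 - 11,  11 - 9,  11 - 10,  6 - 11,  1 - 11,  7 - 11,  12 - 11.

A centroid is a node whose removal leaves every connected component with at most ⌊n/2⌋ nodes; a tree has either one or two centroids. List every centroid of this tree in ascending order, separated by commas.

11

If 11 is removed the pieces have sizes 2, 1, 1, 1, 1, 1, 1, 1, 1, 1, 1, 1, 1, 1, all ≤ ⌊16/2⌋ = 8.
Every other node leaves some component of size > 8, so the centroid is unique.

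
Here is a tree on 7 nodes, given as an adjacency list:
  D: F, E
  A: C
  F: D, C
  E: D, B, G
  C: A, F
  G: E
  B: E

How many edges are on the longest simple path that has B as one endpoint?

5

A farthest node from B is A.
The path B–E–D–F–C–A has 5 edges.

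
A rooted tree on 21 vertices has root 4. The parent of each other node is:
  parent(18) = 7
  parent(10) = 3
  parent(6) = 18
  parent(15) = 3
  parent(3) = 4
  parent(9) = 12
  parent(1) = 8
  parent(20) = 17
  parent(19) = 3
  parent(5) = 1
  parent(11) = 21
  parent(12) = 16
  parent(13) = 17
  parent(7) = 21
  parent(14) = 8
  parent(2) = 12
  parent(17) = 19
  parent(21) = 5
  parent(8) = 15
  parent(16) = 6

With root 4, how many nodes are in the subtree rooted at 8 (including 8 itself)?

Descendants of 8 (including itself): 8, 1, 14, 5, 21, 11, 7, 18, 6, 16, 12, 9, 2. That's 13.

13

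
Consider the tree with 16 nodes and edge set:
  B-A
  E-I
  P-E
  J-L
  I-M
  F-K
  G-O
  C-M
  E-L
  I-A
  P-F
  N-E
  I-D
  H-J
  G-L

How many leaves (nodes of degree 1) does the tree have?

7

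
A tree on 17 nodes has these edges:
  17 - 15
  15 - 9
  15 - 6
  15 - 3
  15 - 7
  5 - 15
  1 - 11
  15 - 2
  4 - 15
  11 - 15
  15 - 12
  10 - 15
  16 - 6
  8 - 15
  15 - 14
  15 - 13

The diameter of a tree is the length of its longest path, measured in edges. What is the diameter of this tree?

4

Starting from 1, a farthest node is 16 at distance 4.
One longest path: 1–11–15–6–16.
So the diameter is 4.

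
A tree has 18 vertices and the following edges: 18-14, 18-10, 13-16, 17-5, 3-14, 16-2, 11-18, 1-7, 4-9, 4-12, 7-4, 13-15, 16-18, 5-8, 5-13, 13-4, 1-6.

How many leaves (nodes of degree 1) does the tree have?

10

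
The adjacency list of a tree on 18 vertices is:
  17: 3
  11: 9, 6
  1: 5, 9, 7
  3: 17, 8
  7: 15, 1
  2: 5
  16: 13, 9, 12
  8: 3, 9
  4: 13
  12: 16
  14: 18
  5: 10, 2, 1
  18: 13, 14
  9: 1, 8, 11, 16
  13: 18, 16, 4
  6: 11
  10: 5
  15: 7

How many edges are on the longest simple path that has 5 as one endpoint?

6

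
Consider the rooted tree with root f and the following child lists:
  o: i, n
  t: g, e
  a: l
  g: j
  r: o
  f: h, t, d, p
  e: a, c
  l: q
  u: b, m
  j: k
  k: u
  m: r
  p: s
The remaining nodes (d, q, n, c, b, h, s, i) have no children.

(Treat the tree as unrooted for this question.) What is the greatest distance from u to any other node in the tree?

8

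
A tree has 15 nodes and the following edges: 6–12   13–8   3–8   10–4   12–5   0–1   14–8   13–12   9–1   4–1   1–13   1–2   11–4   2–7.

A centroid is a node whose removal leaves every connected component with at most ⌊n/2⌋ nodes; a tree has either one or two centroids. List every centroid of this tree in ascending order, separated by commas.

1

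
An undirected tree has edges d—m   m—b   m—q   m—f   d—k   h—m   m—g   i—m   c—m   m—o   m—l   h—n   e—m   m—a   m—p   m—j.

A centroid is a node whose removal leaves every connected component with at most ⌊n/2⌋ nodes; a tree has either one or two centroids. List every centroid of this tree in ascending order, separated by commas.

m

If m is removed the pieces have sizes 2, 2, 1, 1, 1, 1, 1, 1, 1, 1, 1, 1, 1, 1, all ≤ ⌊17/2⌋ = 8.
No neighbour of m does as well, so m is the unique centroid.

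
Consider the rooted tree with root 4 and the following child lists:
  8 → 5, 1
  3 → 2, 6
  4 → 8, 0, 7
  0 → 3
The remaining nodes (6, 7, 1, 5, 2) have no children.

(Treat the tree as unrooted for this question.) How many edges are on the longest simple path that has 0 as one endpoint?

3

The node farthest from 0 is 5 (1 also at distance 3), via 0 – 4 – 8 – 5 — 3 edges.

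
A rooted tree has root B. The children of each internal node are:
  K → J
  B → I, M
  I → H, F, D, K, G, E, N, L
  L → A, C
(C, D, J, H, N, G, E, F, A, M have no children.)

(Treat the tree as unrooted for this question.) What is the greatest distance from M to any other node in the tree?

The node farthest from M is A (C, J also at distance 4), via M-B-I-L-A — 4 edges.

4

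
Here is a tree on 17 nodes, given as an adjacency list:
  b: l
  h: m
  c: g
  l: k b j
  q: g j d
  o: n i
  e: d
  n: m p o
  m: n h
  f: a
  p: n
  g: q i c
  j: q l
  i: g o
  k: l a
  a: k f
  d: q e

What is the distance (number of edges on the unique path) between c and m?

5

Walking from c: c – g – i – o – n – m. Length 5.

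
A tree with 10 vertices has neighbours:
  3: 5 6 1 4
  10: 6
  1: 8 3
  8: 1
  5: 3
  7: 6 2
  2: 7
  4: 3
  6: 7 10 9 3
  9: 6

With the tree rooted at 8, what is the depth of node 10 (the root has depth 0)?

4

Path from 8 to 10: 8 → 1 → 3 → 6 → 10, which has 4 edges.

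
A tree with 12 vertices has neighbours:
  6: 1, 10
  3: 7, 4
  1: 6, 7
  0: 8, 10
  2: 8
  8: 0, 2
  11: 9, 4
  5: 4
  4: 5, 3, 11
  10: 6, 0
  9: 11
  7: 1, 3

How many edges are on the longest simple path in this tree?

10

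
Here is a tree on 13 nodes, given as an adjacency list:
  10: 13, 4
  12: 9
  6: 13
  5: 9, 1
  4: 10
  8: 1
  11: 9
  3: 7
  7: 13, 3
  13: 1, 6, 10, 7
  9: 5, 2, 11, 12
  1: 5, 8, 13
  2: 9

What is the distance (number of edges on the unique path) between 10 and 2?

5

The path is 10 – 13 – 1 – 5 – 9 – 2, which has 5 edges.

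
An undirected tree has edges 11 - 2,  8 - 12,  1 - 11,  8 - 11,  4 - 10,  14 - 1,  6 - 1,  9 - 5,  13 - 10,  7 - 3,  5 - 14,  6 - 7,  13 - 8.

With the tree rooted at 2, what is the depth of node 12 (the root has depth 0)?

3

Climbing from 12 to the root: 12–8–11–2. That's 3 steps.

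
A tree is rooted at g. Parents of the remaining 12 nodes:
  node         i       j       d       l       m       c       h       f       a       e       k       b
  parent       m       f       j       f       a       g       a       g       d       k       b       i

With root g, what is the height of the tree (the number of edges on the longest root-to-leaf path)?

9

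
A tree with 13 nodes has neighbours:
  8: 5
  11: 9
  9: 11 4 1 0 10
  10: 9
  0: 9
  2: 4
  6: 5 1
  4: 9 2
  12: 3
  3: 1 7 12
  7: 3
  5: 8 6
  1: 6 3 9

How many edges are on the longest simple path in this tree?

Starting from 2, a farthest node is 8 at distance 6.
One longest path: 2–4–9–1–6–5–8.
So the diameter is 6.

6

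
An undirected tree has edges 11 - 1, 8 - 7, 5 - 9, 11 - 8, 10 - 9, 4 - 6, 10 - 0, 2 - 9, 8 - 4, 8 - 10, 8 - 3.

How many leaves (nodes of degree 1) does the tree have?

7

Exactly 7 nodes have a single neighbour: 0, 1, 2, 3, 5, 6, 7.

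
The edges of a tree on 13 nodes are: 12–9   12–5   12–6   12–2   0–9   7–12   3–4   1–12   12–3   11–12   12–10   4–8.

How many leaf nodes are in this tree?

9

Degree-1 nodes: 0, 1, 2, 5, 6, 7, 8, 10, 11 — 9 of them.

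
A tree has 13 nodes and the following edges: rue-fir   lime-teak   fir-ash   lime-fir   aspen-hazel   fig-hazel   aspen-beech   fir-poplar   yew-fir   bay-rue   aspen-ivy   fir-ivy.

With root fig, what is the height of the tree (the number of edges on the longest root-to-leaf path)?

6

The longest root-to-leaf path is fig–hazel–aspen–ivy–fir–rue–bay (6 edges).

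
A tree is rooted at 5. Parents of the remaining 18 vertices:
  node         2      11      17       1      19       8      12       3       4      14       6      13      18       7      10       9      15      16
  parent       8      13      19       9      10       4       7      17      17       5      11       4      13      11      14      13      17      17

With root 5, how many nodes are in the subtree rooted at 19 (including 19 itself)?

16

19's subtree: {19, 17, 4, 3, 16, 15, 13, 8, 18, 11, 9, 2, 7, 6, 1, 12}, size 16.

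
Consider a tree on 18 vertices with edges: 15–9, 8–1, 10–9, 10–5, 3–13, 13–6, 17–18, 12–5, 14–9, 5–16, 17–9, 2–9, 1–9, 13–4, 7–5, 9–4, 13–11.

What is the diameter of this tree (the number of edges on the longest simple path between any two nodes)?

BFS from 12 reaches 11 last, at distance 6; BFS from 11 confirms no node is farther.
Path: 12 - 5 - 10 - 9 - 4 - 13 - 11.

6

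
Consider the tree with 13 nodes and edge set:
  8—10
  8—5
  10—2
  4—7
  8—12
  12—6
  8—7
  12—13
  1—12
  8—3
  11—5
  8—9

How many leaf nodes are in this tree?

8

Degree-1 nodes: 1, 2, 3, 4, 6, 9, 11, 13 — 8 of them.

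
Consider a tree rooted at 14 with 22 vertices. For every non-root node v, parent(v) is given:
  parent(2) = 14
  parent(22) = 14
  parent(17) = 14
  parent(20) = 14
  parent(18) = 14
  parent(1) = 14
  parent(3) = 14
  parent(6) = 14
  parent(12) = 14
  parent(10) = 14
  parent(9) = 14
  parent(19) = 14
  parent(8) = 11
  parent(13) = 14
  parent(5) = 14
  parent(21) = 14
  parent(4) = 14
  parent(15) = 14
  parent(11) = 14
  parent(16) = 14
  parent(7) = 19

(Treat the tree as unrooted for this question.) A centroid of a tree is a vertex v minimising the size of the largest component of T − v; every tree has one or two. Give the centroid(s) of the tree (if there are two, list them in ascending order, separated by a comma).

If 14 is removed the pieces have sizes 2, 2, 1, 1, 1, 1, 1, 1, 1, 1, 1, 1, 1, 1, 1, 1, 1, 1, 1, all ≤ ⌊22/2⌋ = 11.
Every other node leaves some component of size > 11, so the centroid is unique.

14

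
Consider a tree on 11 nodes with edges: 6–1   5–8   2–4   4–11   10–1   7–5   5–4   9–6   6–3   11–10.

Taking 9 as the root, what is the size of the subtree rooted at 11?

6

Descendants of 11 (including itself): 11, 4, 2, 5, 7, 8. That's 6.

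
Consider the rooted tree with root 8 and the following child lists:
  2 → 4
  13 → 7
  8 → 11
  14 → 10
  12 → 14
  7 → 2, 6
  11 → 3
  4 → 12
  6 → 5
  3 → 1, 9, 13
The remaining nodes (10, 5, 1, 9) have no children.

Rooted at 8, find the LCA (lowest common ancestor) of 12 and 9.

3

12's ancestor chain is 12, 4, 2, 7, 13, 3, 11, 8 and 9's is 9, 3, 11, 8; they first meet at 3.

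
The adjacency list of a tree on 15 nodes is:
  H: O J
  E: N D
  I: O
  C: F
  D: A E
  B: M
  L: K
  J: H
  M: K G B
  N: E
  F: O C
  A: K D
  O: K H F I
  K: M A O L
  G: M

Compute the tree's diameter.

7

BFS from N reaches C last, at distance 7; BFS from C confirms no node is farther.
Path: N – E – D – A – K – O – F – C.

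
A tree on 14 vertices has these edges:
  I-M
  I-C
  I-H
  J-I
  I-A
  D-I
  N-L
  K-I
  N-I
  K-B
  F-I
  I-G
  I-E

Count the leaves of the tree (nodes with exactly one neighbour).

11

Degree-1 nodes: A, B, C, D, E, F, G, H, J, L, M — 11 of them.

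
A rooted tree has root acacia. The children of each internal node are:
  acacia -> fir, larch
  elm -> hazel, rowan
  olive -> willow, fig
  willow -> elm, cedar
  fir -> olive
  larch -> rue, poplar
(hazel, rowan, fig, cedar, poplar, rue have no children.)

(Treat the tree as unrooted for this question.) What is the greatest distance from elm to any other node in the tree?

6

Distances from elm peak at 6, attained at rue (poplar also at distance 6).
elm – willow – olive – fir – acacia – larch – rue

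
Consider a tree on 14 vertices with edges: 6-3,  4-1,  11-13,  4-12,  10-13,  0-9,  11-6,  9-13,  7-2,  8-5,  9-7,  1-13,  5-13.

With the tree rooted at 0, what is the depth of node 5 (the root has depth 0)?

Climbing from 5 to the root: 5 → 13 → 9 → 0. That's 3 steps.

3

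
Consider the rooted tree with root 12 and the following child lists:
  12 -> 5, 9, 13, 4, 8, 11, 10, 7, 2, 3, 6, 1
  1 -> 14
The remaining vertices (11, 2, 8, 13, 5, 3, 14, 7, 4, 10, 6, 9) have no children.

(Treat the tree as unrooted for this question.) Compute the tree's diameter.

Starting from 14, a farthest node is 6 at distance 3.
One longest path: 14–1–12–6.
So the diameter is 3.

3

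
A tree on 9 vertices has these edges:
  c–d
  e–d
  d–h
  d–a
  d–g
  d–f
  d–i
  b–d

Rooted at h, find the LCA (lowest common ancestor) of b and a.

b's ancestor chain is b, d, h and a's is a, d, h; they first meet at d.

d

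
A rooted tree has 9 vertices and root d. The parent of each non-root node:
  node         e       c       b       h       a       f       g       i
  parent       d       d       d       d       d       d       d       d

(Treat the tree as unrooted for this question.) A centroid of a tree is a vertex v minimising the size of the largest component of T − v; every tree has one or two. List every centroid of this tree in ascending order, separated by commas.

d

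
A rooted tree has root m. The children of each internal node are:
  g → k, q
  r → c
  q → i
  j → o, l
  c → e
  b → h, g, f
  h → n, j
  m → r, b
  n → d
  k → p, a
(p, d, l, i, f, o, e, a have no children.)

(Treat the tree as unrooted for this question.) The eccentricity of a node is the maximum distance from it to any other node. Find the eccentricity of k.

6

Distances from k peak at 6, attained at e.
k – g – b – m – r – c – e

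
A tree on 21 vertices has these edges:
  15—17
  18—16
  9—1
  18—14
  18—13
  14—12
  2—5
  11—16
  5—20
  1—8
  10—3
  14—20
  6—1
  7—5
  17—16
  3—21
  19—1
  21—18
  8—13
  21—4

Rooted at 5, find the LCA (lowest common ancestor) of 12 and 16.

14

Path 12→root: 12 14 20 5; path 16→root: 16 18 14 20 5.
First common node: 14.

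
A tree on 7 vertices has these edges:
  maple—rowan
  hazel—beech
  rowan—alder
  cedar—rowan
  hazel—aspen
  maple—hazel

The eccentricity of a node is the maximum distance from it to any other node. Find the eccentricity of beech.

The node farthest from beech is cedar (alder also at distance 4), via beech – hazel – maple – rowan – cedar — 4 edges.

4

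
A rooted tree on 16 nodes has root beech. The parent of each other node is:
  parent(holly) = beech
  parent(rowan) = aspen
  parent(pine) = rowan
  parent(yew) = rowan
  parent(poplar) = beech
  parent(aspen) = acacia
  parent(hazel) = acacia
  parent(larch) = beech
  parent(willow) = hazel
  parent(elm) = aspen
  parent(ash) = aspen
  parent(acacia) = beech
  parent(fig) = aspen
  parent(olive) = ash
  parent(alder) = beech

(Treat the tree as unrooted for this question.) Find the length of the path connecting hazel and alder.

hazel - acacia - beech - alder: 3 edges.

3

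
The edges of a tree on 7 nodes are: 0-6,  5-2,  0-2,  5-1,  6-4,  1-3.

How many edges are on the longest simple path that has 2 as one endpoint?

Distances from 2 peak at 3, attained at 3 (4 also at distance 3).
2–5–1–3

3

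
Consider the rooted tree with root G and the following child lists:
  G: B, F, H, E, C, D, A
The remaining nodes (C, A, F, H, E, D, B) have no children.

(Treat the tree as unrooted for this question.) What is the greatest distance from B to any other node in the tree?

2

Distances from B peak at 2, attained at E (A, H, C, F, D also at distance 2).
B – G – E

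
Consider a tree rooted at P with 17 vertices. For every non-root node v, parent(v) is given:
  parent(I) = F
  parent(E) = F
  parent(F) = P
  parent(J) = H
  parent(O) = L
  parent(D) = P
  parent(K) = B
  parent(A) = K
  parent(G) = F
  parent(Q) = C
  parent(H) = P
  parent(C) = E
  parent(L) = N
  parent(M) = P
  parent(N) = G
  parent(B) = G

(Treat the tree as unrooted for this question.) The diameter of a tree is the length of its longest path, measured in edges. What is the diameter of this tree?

7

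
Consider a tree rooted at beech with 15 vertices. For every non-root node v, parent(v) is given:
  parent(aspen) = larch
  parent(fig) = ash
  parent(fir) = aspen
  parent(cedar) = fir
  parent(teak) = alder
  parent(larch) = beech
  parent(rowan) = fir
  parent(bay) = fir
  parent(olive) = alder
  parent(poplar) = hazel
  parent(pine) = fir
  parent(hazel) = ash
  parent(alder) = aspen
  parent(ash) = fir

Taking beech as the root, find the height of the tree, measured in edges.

poplar sits deepest: beech-larch-aspen-fir-ash-hazel-poplar — 6 edges from the root.

6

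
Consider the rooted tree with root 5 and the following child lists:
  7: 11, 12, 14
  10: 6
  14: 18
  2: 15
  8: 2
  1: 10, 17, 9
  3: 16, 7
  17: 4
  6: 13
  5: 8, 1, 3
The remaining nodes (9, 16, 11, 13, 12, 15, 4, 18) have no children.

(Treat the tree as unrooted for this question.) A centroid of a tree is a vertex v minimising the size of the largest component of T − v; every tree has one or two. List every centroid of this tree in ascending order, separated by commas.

5

Removing 5 splits the tree into components of sizes 7, 7, 3; the largest is 7 ≤ ⌊18/2⌋ = 9.
No neighbour of 5 does as well, so 5 is the unique centroid.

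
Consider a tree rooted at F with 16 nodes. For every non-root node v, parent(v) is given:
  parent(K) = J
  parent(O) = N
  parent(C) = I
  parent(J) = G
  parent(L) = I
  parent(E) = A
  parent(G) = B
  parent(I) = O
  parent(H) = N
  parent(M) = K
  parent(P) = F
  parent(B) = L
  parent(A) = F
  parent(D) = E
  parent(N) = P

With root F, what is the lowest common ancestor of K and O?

O

K's ancestor chain is K, J, G, B, L, I, O, N, P, F and O's is O, N, P, F; they first meet at O.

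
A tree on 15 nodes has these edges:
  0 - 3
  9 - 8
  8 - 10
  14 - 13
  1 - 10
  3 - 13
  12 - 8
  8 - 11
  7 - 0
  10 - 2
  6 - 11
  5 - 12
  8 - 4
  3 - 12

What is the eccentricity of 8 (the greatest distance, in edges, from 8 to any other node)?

The node farthest from 8 is 14 (7 also at distance 4), via 8–12–3–13–14 — 4 edges.

4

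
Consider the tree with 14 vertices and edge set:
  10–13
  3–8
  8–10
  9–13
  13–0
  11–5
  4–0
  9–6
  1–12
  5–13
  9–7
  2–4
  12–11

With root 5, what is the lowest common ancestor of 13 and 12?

5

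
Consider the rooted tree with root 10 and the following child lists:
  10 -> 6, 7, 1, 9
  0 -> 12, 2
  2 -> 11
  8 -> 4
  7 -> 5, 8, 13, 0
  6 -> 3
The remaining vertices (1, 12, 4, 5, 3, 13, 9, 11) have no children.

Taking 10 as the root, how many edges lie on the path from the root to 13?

10 → 7 → 13 — 2 edges.

2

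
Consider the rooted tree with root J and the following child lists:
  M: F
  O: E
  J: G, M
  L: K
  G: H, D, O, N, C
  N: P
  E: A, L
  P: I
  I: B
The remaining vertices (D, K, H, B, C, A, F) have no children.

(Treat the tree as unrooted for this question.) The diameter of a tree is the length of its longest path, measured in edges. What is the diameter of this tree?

8

BFS from B reaches K last, at distance 8; BFS from K confirms no node is farther.
Path: B – I – P – N – G – O – E – L – K.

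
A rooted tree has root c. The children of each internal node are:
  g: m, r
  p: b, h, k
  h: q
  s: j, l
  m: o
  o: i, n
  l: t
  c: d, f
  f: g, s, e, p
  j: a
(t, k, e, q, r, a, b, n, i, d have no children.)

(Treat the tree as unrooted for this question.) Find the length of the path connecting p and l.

3

The path is p – f – s – l, which has 3 edges.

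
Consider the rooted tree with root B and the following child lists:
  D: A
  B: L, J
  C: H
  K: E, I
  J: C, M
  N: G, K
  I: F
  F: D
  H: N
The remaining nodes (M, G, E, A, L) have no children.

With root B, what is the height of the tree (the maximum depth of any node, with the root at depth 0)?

9

A deepest node is A, reached by B – J – C – H – N – K – I – F – D – A.
That path has 9 edges, so the height is 9.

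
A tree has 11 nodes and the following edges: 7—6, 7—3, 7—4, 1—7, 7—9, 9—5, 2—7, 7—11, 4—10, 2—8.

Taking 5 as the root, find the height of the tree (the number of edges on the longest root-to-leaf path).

8 sits deepest: 5 – 9 – 7 – 2 – 8 — 4 edges from the root.

4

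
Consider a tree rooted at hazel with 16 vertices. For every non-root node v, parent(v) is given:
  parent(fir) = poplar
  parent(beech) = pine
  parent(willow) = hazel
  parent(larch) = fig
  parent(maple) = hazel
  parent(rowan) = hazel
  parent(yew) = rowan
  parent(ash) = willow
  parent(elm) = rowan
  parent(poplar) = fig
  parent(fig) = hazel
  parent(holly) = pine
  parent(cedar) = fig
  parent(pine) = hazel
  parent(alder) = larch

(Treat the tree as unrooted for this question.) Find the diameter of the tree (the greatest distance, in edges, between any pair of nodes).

5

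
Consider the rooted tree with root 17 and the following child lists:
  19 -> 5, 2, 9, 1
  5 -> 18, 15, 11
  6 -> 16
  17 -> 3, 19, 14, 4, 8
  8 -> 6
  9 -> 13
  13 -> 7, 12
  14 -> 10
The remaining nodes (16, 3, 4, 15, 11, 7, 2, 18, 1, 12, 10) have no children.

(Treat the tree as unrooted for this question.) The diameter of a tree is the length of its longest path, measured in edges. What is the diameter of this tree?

A longest path is 16-6-8-17-19-9-13-7, with 7 edges.

7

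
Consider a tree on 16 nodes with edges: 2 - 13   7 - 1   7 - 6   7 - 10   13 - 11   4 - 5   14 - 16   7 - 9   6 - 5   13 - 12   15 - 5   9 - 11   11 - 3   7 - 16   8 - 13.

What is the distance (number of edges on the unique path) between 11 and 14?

4

The path is 11 – 9 – 7 – 16 – 14, which has 4 edges.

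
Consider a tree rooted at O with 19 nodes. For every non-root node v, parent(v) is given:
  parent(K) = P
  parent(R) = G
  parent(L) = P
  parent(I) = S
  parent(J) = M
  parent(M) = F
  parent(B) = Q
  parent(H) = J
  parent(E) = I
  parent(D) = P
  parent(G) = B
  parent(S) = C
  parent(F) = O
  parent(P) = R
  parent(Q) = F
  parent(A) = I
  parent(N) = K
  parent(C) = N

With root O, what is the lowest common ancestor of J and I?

F

Path J→root: J M F O; path I→root: I S C N K P R G B Q F O.
First common node: F.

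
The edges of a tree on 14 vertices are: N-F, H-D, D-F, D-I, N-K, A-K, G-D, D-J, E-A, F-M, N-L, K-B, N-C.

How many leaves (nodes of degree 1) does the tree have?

9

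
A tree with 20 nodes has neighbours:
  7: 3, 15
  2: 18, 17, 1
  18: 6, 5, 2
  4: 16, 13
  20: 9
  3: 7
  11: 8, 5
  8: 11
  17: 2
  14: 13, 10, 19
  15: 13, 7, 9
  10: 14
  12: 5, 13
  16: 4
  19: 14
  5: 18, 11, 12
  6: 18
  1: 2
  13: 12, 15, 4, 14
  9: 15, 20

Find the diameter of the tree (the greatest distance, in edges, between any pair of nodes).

8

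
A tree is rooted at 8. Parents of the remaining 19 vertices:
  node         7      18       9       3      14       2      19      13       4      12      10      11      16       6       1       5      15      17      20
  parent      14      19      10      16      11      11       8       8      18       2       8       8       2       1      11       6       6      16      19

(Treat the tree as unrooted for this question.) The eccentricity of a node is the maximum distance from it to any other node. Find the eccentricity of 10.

5

Distances from 10 peak at 5, attained at 15 (5, 3, 17 also at distance 5).
10 – 8 – 11 – 1 – 6 – 15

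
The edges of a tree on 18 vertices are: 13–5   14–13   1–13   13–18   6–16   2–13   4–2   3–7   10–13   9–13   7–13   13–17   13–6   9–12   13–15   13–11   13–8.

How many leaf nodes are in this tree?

The leaves are 1, 3, 4, 5, 8, 10, 11, 12, 14, 15, 16, 17, 18.
That is 13 leaves.

13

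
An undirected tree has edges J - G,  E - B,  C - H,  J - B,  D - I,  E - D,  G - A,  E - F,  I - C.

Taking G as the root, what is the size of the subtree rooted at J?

The subtree rooted at J contains: J, B, E, D, F, I, C, H — 8 nodes.

8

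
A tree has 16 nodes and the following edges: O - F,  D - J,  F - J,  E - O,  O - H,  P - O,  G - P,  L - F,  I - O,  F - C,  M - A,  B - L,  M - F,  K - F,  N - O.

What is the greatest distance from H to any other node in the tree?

4

The node farthest from H is B (A, D also at distance 4), via H-O-F-L-B — 4 edges.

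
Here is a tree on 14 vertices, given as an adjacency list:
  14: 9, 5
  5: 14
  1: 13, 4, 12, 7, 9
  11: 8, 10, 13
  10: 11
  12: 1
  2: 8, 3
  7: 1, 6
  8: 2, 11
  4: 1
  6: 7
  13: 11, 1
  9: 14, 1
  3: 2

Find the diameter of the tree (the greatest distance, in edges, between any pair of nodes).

BFS from 5 reaches 3 last, at distance 8; BFS from 3 confirms no node is farther.
Path: 5–14–9–1–13–11–8–2–3.

8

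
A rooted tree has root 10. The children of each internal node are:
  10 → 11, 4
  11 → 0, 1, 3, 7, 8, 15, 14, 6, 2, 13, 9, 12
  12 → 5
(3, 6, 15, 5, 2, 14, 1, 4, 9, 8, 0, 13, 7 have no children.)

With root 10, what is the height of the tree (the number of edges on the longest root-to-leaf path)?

5 sits deepest: 10–11–12–5 — 3 edges from the root.

3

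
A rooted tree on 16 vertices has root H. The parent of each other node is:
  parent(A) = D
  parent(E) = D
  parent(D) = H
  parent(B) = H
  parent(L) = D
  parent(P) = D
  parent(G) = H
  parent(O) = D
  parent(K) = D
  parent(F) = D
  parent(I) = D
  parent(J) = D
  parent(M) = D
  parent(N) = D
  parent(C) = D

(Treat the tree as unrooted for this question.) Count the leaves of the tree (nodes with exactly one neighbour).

14

Degree-1 nodes: A, B, C, E, F, G, I, J, K, L, M, N, O, P — 14 of them.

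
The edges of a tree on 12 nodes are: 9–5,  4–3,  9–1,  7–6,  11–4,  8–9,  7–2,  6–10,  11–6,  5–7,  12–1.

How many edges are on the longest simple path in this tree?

A longest path is 12-1-9-5-7-6-11-4-3, with 8 edges.

8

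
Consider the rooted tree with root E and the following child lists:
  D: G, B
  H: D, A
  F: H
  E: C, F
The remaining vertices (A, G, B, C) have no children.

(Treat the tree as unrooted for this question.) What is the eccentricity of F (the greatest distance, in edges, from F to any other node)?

3

The node farthest from F is B (G also at distance 3), via F–H–D–B — 3 edges.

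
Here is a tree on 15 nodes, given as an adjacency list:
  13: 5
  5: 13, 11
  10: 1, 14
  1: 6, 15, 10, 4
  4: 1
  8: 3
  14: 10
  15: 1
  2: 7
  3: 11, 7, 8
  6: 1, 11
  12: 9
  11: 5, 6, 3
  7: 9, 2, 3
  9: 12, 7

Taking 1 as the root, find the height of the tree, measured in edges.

A deepest node is 12, reached by 1 → 6 → 11 → 3 → 7 → 9 → 12.
That path has 6 edges, so the height is 6.

6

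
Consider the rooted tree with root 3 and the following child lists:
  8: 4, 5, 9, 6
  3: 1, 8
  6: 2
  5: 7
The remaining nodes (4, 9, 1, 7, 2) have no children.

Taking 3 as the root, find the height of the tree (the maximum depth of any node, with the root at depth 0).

7 sits deepest: 3 – 8 – 5 – 7 — 3 edges from the root.

3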